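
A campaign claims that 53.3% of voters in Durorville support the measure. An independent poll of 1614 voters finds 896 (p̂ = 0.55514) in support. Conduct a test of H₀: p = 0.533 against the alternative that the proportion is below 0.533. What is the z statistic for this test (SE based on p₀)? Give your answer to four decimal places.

z = 1.7830

p̂ = 896/1614 = 0.555143.
SE = √(p₀(1−p₀)/n) = √(0.24891/1614) = 0.012419.
z = (0.555143 − 0.533)/0.012419 = 0.022143/0.012419 = 1.7830.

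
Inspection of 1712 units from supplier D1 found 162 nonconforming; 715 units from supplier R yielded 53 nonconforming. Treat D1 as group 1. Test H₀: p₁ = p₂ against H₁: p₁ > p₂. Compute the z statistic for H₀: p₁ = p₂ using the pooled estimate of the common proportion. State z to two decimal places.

z = 1.62

p̂₁ = 162/1712 ≈ 0.09463, p̂₂ = 53/715 ≈ 0.07413.
Pooled p̂ = (162+53)/(1712+715) = 215/2427 = 0.08859.
SE = √(0.0807391 × 0.00198271) = 0.01265.
z = (0.09463 − 0.07413)/0.01265 = 0.02050/0.01265 = 1.62.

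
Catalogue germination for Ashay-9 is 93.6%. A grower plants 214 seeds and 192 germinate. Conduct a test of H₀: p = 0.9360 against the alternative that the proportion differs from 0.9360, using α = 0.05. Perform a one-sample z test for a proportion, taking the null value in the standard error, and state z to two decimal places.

p̂ = 192/214 = 0.8972.
SE = √(p₀(1−p₀)/n) = √(0.059904/214) = 0.0167.
z = (0.8972 − 0.936)/0.0167 = -0.0388/0.0167 = -2.32.
p-value = 2·P(Z > 2.319) ≈ 0.0204, so at α = 0.05 we reject H₀.

z = -2.32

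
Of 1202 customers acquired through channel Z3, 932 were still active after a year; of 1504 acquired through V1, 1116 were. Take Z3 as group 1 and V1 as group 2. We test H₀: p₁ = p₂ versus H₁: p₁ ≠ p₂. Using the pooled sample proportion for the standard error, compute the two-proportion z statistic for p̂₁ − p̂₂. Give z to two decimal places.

p̂₁ = 932/1202 ≈ 0.7754, p̂₂ = 1116/1504 ≈ 0.7420.
Pooled p̂ = (932+1116)/(1202+1504) = 2048/2706 = 0.7568.
SE = √(0.184035 × 0.00149684) = 0.0166.
z = (0.7754 − 0.7420)/0.0166 = 0.0334/0.0166 = 2.01.
p-value = 2·P(Z > 2.010) ≈ 0.0445.

z = 2.01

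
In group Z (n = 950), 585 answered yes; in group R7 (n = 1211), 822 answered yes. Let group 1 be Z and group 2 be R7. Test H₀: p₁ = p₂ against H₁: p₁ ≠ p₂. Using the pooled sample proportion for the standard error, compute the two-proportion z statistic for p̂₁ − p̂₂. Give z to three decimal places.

p̂₁ = 585/950 = 0.61579, p̂₂ = 822/1211 = 0.67878.
Pooled p̂ = (585+822)/(950+1211) = 1407/2161 = 0.65109.
SE = √(p̂(1−p̂)(1/n₁+1/n₂)) = √(0.65109·0.34891·0.0018784) = √(0.00042672) = 0.02066.
z = (0.61579 − 0.67878)/0.02066 = -0.06299/0.02066 = -3.049.
Two-sided p-value ≈ 2·Φ(−3.049) = 0.0023.

z = -3.049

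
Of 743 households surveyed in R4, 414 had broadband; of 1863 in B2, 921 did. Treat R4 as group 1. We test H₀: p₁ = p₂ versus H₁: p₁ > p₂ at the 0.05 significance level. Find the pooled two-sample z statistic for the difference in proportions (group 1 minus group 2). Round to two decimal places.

p̂₁ = 414/743 ≈ 0.55720, p̂₂ = 921/1863 ≈ 0.49436.
Pooled p̂ = (414+921)/(743+1863) = 1335/2606 = 0.51228.
SE = √(0.249849 × 0.00188266) = 0.02169.
z = (0.55720 − 0.49436)/0.02169 = 0.06284/0.02169 = 2.90.
p-value = P(Z > 2.897) ≈ 0.0019, so at α = 0.05 we reject H₀.

z = 2.90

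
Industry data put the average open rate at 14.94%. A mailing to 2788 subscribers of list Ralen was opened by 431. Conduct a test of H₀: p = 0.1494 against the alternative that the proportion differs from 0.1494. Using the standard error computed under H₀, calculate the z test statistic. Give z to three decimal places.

z = 0.769

p̂ = 431/2788 = 0.15459.
Under H₀, SE = √(0.1494·0.8506/2788) = √(4.55809e-05) = 0.00675.
z = (0.15459 − 0.1494)/0.00675 = 0.00519/0.00675 = 0.769.
p-value = 2·P(Z > 0.769) ≈ 0.4420.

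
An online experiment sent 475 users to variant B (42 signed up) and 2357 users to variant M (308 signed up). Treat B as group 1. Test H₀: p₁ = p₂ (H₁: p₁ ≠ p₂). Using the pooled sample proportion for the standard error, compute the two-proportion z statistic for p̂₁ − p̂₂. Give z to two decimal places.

z = -2.55

p̂₁ = 42/475 ≈ 0.0884, p̂₂ = 308/2357 ≈ 0.1307.
Pooled p̂ = (42+308)/(475+2357) = 350/2832 = 0.1236.
SE = √(p̂(1−p̂)(1/n₁+1/n₂)) = √(0.1236·0.8764·0.00252953) = √(0.000273983) = 0.0166.
z = (0.0884 − 0.1307)/0.0166 = -0.0423/0.0166 = -2.55.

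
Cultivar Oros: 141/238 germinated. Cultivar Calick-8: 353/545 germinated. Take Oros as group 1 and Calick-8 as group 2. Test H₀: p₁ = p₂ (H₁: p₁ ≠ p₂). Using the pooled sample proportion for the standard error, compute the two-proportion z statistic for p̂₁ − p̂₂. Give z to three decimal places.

z = -1.474

p̂₁ = 141/238 = 0.59244, p̂₂ = 353/545 = 0.64771.
Pooled p̂ = (141+353)/(238+545) = 494/783 = 0.63091.
SE = √(p̂(1−p̂)(1/n₁+1/n₂)) = √(0.63091·0.36909·0.00603654) = √(0.00140569) = 0.03749.
z = (0.59244 − 0.64771)/0.03749 = -0.05527/0.03749 = -1.474.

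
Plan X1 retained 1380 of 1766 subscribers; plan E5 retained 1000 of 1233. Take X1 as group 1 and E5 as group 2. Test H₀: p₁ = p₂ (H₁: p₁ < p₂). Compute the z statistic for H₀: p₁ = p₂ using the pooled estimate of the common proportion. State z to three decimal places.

z = -1.971

p̂₁ = 1380/1766 ≈ 0.78143, p̂₂ = 1000/1233 ≈ 0.81103.
Pooled p̂ = (1380+1000)/(1766+1233) = 2380/2999 = 0.79360.
SE = √(0.1638 × 0.00137728) = 0.01502.
z = (0.78143 − 0.81103)/0.01502 = -0.02960/0.01502 = -1.971.
p-value = P(Z < -1.971) ≈ 0.0244.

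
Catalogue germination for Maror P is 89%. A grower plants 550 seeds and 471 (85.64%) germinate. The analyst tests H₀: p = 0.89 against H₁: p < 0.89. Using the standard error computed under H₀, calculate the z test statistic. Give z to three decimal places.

p̂ = 471/550 = 0.856364.
Standard error under H₀: √(0.89×0.11/550) = 0.013342.
z = (0.856364 − 0.89)/0.013342 = -0.033636/0.013342 = -2.521.
p-value = P(Z < -2.521) ≈ 0.0058.

z = -2.521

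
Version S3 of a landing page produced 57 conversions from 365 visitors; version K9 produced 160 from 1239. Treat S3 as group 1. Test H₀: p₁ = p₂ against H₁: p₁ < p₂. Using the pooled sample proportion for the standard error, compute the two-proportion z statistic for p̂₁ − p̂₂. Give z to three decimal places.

p̂₁ = 57/365 = 0.156164, p̂₂ = 160/1239 = 0.129136.
Pooled p̂ = (57+160)/(365+1239) = 217/1604 = 0.135287.
SE = √(0.116984 × 0.00354683) = 0.020370.
z = (0.156164 − 0.129136)/0.020370 = 0.027028/0.020370 = 1.327.
p-value = P(Z < 1.327) ≈ 0.9077.

z = 1.327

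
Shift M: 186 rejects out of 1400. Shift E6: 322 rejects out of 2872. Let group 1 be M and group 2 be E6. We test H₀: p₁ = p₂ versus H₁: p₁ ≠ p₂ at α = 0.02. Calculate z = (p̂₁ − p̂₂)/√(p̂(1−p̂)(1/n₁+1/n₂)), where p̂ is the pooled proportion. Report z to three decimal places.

p̂₁ = 186/1400 ≈ 0.13286, p̂₂ = 322/2872 ≈ 0.11212.
Pooled p̂ = (186+322)/(1400+2872) = 508/4272 = 0.11891.
SE = √(p̂(1−p̂)(1/n₁+1/n₂)) = √(0.11891·0.88109·0.00106248) = √(0.000111319) = 0.01055.
z = (0.13286 − 0.11212)/0.01055 = 0.02074/0.01055 = 1.966.
p-value = 2·P(Z > 1.966) ≈ 0.0493; since p > α = 0.02, fail to reject H₀.

z = 1.966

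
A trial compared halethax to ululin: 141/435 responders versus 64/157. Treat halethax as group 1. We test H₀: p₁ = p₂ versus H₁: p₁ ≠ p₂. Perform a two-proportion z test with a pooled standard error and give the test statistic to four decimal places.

z = -1.8851

p̂₁ = 141/435 = 0.324138, p̂₂ = 64/157 = 0.407643.
Pooled p̂ = (141+64)/(435+157) = 205/592 = 0.346284.
SE = √(p̂(1−p̂)(1/n₁+1/n₂)) = √(0.346284·0.653716·0.00866828) = √(0.00196225) = 0.044297.
z = (0.324138 − 0.407643)/0.044297 = -0.083505/0.044297 = -1.8851.
p-value = 2·P(Z > 1.885) ≈ 0.0594.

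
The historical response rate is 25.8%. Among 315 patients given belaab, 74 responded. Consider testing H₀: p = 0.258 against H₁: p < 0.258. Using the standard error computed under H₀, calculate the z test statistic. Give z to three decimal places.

z = -0.936

p̂ = 74/315 = 0.23492.
Under H₀, SE = √(0.258·0.742/315) = √(0.000607733) = 0.02465.
z = (0.23492 − 0.258)/0.02465 = -0.02308/0.02465 = -0.936.
p-value = P(Z < -0.936) ≈ 0.1746.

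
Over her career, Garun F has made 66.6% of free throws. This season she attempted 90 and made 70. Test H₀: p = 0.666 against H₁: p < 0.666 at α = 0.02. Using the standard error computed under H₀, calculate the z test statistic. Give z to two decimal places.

z = 2.25

p̂ = 70/90 ≈ 0.7778.
SE = √(p₀(1−p₀)/n) = √(0.22244/90) = 0.0497.
z = (0.7778 − 0.666)/0.0497 = 0.1118/0.0497 = 2.25.
p-value = P(Z < 2.248) ≈ 0.9877; since p > α = 0.02, fail to reject H₀.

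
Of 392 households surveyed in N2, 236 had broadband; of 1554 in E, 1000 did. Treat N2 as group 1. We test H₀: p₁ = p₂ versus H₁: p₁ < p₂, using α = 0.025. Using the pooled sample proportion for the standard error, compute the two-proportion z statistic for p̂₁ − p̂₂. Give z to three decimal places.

p̂₁ = 236/392 = 0.60204, p̂₂ = 1000/1554 = 0.64350.
Pooled p̂ = (236+1000)/(392+1554) = 1236/1946 = 0.63515.
SE = √(0.231735 × 0.00319452) = 0.02721.
z = (0.60204 − 0.64350)/0.02721 = -0.04146/0.02721 = -1.524.
p-value = P(Z < -1.524) ≈ 0.0638. With α = 0.025, fail to reject H₀.

z = -1.524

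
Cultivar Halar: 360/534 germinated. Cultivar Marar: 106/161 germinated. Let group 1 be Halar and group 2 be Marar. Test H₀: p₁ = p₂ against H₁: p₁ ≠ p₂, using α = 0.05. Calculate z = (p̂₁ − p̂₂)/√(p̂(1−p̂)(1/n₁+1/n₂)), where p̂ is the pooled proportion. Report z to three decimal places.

z = 0.373

p̂₁ = 360/534 = 0.67416, p̂₂ = 106/161 = 0.65839.
Pooled p̂ = (360+106)/(534+161) = 466/695 = 0.67050.
SE = √(p̂(1−p̂)(1/n₁+1/n₂)) = √(0.67050·0.32950·0.00808384) = √(0.00178595) = 0.04226.
z = (0.67416 − 0.65839)/0.04226 = 0.01577/0.04226 = 0.373.
Two-sided p-value ≈ 2·Φ(−0.373) = 0.7090, so at α = 0.05 we fail to reject H₀.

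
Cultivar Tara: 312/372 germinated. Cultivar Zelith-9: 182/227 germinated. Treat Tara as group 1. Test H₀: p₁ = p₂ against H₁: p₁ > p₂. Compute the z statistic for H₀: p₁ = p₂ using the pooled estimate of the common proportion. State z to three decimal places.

z = 1.154

p̂₁ = 312/372 = 0.83871, p̂₂ = 182/227 = 0.80176.
Pooled p̂ = (312+182)/(372+227) = 494/599 = 0.82471.
SE = √(0.144565 × 0.00709346) = 0.03202.
z = (0.83871 − 0.80176)/0.03202 = 0.03695/0.03202 = 1.154.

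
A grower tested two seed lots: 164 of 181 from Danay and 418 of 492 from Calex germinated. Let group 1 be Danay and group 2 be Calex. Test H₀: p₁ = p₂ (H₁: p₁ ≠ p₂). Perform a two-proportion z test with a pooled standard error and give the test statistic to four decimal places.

p̂₁ = 164/181 = 0.906077, p̂₂ = 418/492 = 0.849593.
Pooled p̂ = (164+418)/(181+492) = 582/673 = 0.864785.
SE = √(0.116932 × 0.00755738) = 0.029727.
z = (0.906077 − 0.849593)/0.029727 = 0.056484/0.029727 = 1.9001.
p-value = 2·P(Z > 1.900) ≈ 0.0574.

z = 1.9001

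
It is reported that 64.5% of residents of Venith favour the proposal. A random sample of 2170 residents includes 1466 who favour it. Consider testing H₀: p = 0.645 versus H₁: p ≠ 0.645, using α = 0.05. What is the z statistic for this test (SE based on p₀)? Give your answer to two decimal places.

p̂ = 1466/2170 = 0.67558.
Standard error under H₀: √(0.645×0.355/2170) = 0.01027.
z = (0.67558 − 0.645)/0.01027 = 0.03058/0.01027 = 2.98.
p-value = 2·P(Z > 2.977) ≈ 0.0029. With α = 0.05, reject H₀.

z = 2.98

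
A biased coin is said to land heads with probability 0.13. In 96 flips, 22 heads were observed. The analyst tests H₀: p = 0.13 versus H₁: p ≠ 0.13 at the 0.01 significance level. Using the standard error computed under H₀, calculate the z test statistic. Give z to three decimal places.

z = 2.889

p̂ = 22/96 ≈ 0.229167.
SE = √(p₀(1−p₀)/n) = √(0.1131/96) = 0.034324.
z = (0.229167 − 0.13)/0.034324 = 0.099167/0.034324 = 2.889.
p-value = 2·P(Z > 2.889) ≈ 0.0039, so at α = 0.01 we reject H₀.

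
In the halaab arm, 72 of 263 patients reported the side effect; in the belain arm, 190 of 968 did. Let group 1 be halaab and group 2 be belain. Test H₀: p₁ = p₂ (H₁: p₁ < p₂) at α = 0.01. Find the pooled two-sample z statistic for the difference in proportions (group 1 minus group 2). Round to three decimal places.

p̂₁ = 72/263 = 0.27376, p̂₂ = 190/968 = 0.19628.
Pooled p̂ = (72+190)/(263+968) = 262/1231 = 0.21284.
SE = √(p̂(1−p̂)(1/n₁+1/n₂)) = √(0.21284·0.78716·0.00483534) = √(0.000810095) = 0.02846.
z = (0.27376 − 0.19628)/0.02846 = 0.07748/0.02846 = 2.722.
p-value = P(Z < 2.722) ≈ 0.9968. With α = 0.01, fail to reject H₀.

z = 2.722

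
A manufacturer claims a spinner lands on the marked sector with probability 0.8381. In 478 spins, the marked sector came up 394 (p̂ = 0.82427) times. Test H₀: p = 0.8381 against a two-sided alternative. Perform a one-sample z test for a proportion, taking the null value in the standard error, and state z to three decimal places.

p̂ = 394/478 = 0.82427.
SE = √(p₀(1−p₀)/n) = √(0.13569/478) = 0.01685.
z = (0.82427 − 0.8381)/0.01685 = -0.01383/0.01685 = -0.821.
p-value = 2·P(Z > 0.821) ≈ 0.4117.

z = -0.821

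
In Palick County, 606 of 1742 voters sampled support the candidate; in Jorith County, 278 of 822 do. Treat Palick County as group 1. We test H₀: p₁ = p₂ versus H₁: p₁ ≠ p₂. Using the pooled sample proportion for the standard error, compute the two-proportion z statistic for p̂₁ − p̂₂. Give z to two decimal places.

p̂₁ = 606/1742 ≈ 0.3479, p̂₂ = 278/822 ≈ 0.3382.
Pooled p̂ = (606+278)/(1742+822) = 884/2564 = 0.3448.
SE = √(0.225905 × 0.0017906) = 0.0201.
z = (0.3479 − 0.3382)/0.0201 = 0.0097/0.0201 = 0.48.

z = 0.48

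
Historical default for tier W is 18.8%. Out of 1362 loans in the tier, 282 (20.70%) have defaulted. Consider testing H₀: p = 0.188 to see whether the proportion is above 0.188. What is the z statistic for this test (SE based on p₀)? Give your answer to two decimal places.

z = 1.80

p̂ = 282/1362 = 0.20705.
Under H₀, SE = √(0.188·0.812/1362) = √(0.000112082) = 0.01059.
z = (0.20705 − 0.188)/0.01059 = 0.01905/0.01059 = 1.80.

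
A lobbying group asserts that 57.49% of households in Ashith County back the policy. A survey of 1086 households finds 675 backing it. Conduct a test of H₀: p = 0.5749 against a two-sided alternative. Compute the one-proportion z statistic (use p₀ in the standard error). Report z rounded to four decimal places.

z = 3.1095

p̂ = 675/1086 = 0.62154696.
SE = √(p₀(1−p₀)/n) = √(0.24439/1086) = 0.01500123.
z = (0.62154696 − 0.5749)/0.01500123 = 0.04664696/0.01500123 = 3.1095.
Two-sided p-value ≈ 2·Φ(−3.110) = 0.0019.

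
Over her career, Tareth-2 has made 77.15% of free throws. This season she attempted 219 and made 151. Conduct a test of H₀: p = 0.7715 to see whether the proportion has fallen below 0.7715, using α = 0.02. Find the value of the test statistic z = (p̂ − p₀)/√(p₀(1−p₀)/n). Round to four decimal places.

p̂ = 151/219 = 0.6894977.
SE = √(p₀(1−p₀)/n) = √(0.17629/219) = 0.0283719.
z = (0.6894977 − 0.7715)/0.0283719 = -0.0820023/0.0283719 = -2.8903.
p-value = P(Z < -2.890) ≈ 0.0019. With α = 0.02, reject H₀.

z = -2.8903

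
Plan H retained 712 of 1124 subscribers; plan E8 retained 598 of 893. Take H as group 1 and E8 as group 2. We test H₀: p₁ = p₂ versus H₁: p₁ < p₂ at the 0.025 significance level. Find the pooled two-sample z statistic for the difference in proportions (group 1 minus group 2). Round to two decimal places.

p̂₁ = 712/1124 ≈ 0.6335, p̂₂ = 598/893 ≈ 0.6697.
Pooled p̂ = (712+598)/(1124+893) = 1310/2017 = 0.6495.
SE = √(0.227656 × 0.0020095) = 0.0214.
z = (0.6335 − 0.6697)/0.0214 = -0.0362/0.0214 = -1.69.
p-value = P(Z < -1.693) ≈ 0.0453; since p > α = 0.025, fail to reject H₀.

z = -1.69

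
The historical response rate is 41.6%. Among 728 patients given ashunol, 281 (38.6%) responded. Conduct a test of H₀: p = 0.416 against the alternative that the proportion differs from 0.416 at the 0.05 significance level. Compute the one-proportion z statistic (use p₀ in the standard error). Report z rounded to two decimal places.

z = -1.64

p̂ = 281/728 ≈ 0.3860.
SE = √(p₀(1−p₀)/n) = √(0.24294/728) = 0.0183.
z = (0.3860 − 0.416)/0.0183 = -0.0300/0.0183 = -1.64.
Two-sided p-value ≈ 2·Φ(−1.643) = 0.1004. With α = 0.05, fail to reject H₀.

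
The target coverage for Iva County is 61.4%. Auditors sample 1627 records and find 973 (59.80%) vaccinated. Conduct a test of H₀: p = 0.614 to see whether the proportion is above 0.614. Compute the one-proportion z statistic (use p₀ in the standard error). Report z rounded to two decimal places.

p̂ = 973/1627 = 0.5980.
Standard error under H₀: √(0.614×0.386/1627) = 0.0121.
z = (0.5980 − 0.614)/0.0121 = -0.0160/0.0121 = -1.32.

z = -1.32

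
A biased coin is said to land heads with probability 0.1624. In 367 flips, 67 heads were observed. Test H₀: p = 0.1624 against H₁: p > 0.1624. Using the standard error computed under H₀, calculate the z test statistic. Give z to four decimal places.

z = 1.0472

p̂ = 67/367 = 0.182561.
Under H₀, SE = √(0.1624·0.8376/367) = √(0.000370644) = 0.019252.
z = (0.182561 − 0.1624)/0.019252 = 0.020161/0.019252 = 1.0472.
p-value = P(Z > 1.047) ≈ 0.1475.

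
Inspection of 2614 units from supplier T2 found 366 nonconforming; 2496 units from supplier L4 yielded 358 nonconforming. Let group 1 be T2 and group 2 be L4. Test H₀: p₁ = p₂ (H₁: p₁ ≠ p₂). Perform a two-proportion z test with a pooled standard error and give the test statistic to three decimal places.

z = -0.350

p̂₁ = 366/2614 ≈ 0.140015, p̂₂ = 358/2496 ≈ 0.143429.
Pooled p̂ = (366+358)/(2614+2496) = 724/5110 = 0.141683.
SE = √(0.121609 × 0.000783196) = 0.009759.
z = (0.140015 − 0.143429)/0.009759 = -0.003414/0.009759 = -0.350.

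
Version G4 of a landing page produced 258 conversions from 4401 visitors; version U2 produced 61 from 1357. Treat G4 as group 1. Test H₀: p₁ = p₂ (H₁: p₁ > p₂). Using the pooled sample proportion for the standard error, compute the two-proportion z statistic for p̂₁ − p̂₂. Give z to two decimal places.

p̂₁ = 258/4401 ≈ 0.0586, p̂₂ = 61/1357 ≈ 0.0450.
Pooled p̂ = (258+61)/(4401+1357) = 319/5758 = 0.0554.
SE = √(p̂(1−p̂)(1/n₁+1/n₂)) = √(0.0554·0.9446·0.000964141) = √(5.04553e-05) = 0.0071.
z = (0.0586 − 0.0450)/0.0071 = 0.0136/0.0071 = 1.92.

z = 1.92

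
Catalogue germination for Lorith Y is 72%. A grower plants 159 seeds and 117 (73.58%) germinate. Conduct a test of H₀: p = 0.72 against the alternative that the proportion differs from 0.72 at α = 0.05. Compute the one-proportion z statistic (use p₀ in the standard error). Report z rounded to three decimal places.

z = 0.445

p̂ = 117/159 = 0.73585.
Standard error under H₀: √(0.72×0.28/159) = 0.03561.
z = (0.73585 − 0.72)/0.03561 = 0.01585/0.03561 = 0.445.
Two-sided p-value ≈ 2·Φ(−0.445) = 0.6562; since p > α = 0.05, fail to reject H₀.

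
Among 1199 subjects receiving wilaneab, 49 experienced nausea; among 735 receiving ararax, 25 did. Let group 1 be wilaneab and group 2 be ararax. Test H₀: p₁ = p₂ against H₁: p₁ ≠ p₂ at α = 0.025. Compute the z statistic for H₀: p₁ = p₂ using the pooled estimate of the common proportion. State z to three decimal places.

z = 0.763

p̂₁ = 49/1199 ≈ 0.04087, p̂₂ = 25/735 ≈ 0.03401.
Pooled p̂ = (49+25)/(1199+735) = 74/1934 = 0.03826.
SE = √(p̂(1−p̂)(1/n₁+1/n₂)) = √(0.03826·0.96174·0.00219457) = √(8.07573e-05) = 0.00899.
z = (0.04087 − 0.03401)/0.00899 = 0.00686/0.00899 = 0.763.
p-value = 2·P(Z > 0.763) ≈ 0.4457; since p > α = 0.025, fail to reject H₀.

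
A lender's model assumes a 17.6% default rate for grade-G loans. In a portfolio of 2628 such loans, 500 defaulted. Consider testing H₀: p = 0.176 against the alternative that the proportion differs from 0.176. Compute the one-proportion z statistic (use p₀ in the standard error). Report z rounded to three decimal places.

z = 1.919

p̂ = 500/2628 = 0.19026.
Standard error under H₀: √(0.176×0.824/2628) = 0.00743.
z = (0.19026 − 0.176)/0.00743 = 0.01426/0.00743 = 1.919.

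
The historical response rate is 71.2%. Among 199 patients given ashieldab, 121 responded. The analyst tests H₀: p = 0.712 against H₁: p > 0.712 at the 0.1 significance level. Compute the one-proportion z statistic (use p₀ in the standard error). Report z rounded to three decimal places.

z = -3.239

p̂ = 121/199 = 0.60804.
SE = √(p₀(1−p₀)/n) = √(0.20506/199) = 0.03210.
z = (0.60804 − 0.712)/0.03210 = -0.10396/0.03210 = -3.239.
p-value = P(Z > -3.239) ≈ 0.9994, so at α = 0.1 we fail to reject H₀.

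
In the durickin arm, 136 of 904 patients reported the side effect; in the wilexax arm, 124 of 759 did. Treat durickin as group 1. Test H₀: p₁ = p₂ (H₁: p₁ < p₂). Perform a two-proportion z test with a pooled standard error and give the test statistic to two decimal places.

z = -0.72

p̂₁ = 136/904 ≈ 0.15044, p̂₂ = 124/759 ≈ 0.16337.
Pooled p̂ = (136+124)/(904+759) = 260/1663 = 0.15634.
SE = √(0.131901 × 0.00242372) = 0.01788.
z = (0.15044 − 0.16337)/0.01788 = -0.01293/0.01788 = -0.72.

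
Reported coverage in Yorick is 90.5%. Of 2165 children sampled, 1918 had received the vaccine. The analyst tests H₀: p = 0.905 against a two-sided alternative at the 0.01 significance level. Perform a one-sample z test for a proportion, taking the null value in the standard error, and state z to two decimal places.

z = -3.03

p̂ = 1918/2165 ≈ 0.8859.
SE = √(p₀(1−p₀)/n) = √(0.085975/2165) = 0.0063.
z = (0.8859 − 0.905)/0.0063 = -0.0191/0.0063 = -3.03.
p-value = 2·P(Z > 3.029) ≈ 0.0025; since p < α = 0.01, reject H₀.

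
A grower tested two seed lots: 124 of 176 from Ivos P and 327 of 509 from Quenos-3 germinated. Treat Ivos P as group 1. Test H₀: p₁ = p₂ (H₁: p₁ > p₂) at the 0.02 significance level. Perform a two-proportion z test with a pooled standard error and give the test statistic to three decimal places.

p̂₁ = 124/176 ≈ 0.70455, p̂₂ = 327/509 ≈ 0.64244.
Pooled p̂ = (124+327)/(176+509) = 451/685 = 0.65839.
SE = √(0.224911 × 0.00764645) = 0.04147.
z = (0.70455 − 0.64244)/0.04147 = 0.06211/0.04147 = 1.498.
p-value = P(Z > 1.498) ≈ 0.0671. With α = 0.02, fail to reject H₀.

z = 1.498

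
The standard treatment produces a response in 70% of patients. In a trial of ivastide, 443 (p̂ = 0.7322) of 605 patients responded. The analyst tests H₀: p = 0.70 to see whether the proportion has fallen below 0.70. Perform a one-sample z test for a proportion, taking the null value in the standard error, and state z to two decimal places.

p̂ = 443/605 = 0.7322.
Standard error under H₀: √(0.7×0.3/605) = 0.0186.
z = (0.7322 − 0.7)/0.0186 = 0.0322/0.0186 = 1.73.
p-value = P(Z < 1.730) ≈ 0.9582.

z = 1.73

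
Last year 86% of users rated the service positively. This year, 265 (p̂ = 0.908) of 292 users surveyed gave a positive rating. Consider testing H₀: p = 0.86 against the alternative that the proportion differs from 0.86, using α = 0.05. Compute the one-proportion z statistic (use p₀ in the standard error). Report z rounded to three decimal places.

z = 2.341

p̂ = 265/292 ≈ 0.907534.
SE = √(p₀(1−p₀)/n) = √(0.1204/292) = 0.020306.
z = (0.907534 − 0.86)/0.020306 = 0.047534/0.020306 = 2.341.
p-value = 2·P(Z > 2.341) ≈ 0.0192, so at α = 0.05 we reject H₀.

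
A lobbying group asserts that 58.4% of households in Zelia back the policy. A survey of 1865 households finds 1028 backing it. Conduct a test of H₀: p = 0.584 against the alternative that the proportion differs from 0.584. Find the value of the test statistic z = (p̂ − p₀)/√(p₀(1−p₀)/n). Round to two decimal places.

z = -2.87

p̂ = 1028/1865 ≈ 0.55121.
Under H₀, SE = √(0.584·0.416/1865) = √(0.000130265) = 0.01141.
z = (0.55121 − 0.584)/0.01141 = -0.03279/0.01141 = -2.87.
p-value = 2·P(Z > 2.873) ≈ 0.0041.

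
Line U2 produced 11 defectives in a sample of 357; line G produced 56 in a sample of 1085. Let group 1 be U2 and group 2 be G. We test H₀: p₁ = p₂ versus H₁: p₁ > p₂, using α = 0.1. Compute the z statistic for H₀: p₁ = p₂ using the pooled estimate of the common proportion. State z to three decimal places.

z = -1.620

p̂₁ = 11/357 = 0.03081, p̂₂ = 56/1085 = 0.05161.
Pooled p̂ = (11+56)/(357+1085) = 67/1442 = 0.04646.
SE = √(p̂(1−p̂)(1/n₁+1/n₂)) = √(0.04646·0.95354·0.00372278) = √(0.000164936) = 0.01284.
z = (0.03081 − 0.05161)/0.01284 = -0.02080/0.01284 = -1.620.
p-value = P(Z > -1.620) ≈ 0.9473; since p > α = 0.1, fail to reject H₀.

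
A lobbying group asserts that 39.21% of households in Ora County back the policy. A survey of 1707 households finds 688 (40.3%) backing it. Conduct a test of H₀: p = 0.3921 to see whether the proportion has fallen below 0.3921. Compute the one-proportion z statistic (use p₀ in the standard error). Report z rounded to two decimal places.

z = 0.93

p̂ = 688/1707 = 0.40305.
SE = √(p₀(1−p₀)/n) = √(0.23836/1707) = 0.01182.
z = (0.40305 − 0.3921)/0.01182 = 0.01095/0.01182 = 0.93.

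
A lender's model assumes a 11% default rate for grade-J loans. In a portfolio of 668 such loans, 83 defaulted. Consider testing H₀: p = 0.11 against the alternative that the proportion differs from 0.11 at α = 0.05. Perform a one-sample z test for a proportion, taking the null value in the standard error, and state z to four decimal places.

z = 1.1772

p̂ = 83/668 ≈ 0.124251.
Standard error under H₀: √(0.11×0.89/668) = 0.012106.
z = (0.124251 − 0.11)/0.012106 = 0.014251/0.012106 = 1.1772.
p-value = 2·P(Z > 1.177) ≈ 0.2391, so at α = 0.05 we fail to reject H₀.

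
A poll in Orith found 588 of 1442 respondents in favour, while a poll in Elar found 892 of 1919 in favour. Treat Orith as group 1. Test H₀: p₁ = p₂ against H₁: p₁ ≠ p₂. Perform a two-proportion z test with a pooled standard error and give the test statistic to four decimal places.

p̂₁ = 588/1442 = 0.407767, p̂₂ = 892/1919 = 0.464825.
Pooled p̂ = (588+892)/(1442+1919) = 1480/3361 = 0.440345.
SE = √(p̂(1−p̂)(1/n₁+1/n₂)) = √(0.440345·0.559655·0.00121459) = √(0.000299324) = 0.017301.
z = (0.407767 − 0.464825)/0.017301 = -0.057058/0.017301 = -3.2980.

z = -3.2980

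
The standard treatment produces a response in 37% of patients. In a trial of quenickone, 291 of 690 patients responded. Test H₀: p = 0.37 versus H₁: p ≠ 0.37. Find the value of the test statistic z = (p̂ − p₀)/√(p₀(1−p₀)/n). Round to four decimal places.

z = 2.8150

p̂ = 291/690 ≈ 0.421739.
Under H₀, SE = √(0.37·0.63/690) = √(0.000337826) = 0.018380.
z = (0.421739 − 0.37)/0.018380 = 0.051739/0.018380 = 2.8150.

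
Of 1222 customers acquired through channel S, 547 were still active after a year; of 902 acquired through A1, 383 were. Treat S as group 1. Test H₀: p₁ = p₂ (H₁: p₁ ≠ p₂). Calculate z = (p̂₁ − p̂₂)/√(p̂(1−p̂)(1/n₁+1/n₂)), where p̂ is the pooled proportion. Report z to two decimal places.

z = 1.06

p̂₁ = 547/1222 = 0.4476, p̂₂ = 383/902 = 0.4246.
Pooled p̂ = (547+383)/(1222+902) = 930/2124 = 0.4379.
SE = √(0.246138 × 0.00192698) = 0.0218.
z = (0.4476 − 0.4246)/0.0218 = 0.0230/0.0218 = 1.06.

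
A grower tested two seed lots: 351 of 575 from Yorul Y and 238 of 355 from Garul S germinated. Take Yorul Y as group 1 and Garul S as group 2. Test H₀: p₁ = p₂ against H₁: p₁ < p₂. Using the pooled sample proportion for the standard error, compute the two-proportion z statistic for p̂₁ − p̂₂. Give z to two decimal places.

z = -1.84

p̂₁ = 351/575 ≈ 0.61043, p̂₂ = 238/355 ≈ 0.67042.
Pooled p̂ = (351+238)/(575+355) = 589/930 = 0.63333.
SE = √(p̂(1−p̂)(1/n₁+1/n₂)) = √(0.63333·0.36667·0.00455603) = √(0.00105801) = 0.03253.
z = (0.61043 − 0.67042)/0.03253 = -0.05999/0.03253 = -1.84.
p-value = P(Z < -1.844) ≈ 0.0326.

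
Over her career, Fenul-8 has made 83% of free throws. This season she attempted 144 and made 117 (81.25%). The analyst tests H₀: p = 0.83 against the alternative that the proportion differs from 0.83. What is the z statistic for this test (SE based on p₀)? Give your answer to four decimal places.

p̂ = 117/144 = 0.812500.
Standard error under H₀: √(0.83×0.17/144) = 0.031303.
z = (0.812500 − 0.83)/0.031303 = -0.017500/0.031303 = -0.5591.
p-value = 2·P(Z > 0.559) ≈ 0.5761.

z = -0.5591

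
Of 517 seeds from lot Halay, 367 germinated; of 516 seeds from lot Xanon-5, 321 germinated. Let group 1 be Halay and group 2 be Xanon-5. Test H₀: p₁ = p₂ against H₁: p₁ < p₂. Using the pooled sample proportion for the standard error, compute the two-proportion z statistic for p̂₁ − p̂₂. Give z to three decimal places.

z = 2.991

p̂₁ = 367/517 = 0.709865, p̂₂ = 321/516 = 0.622093.
Pooled p̂ = (367+321)/(517+516) = 688/1033 = 0.666021.
SE = √(p̂(1−p̂)(1/n₁+1/n₂)) = √(0.666021·0.333979·0.00387222) = √(0.000861325) = 0.029348.
z = (0.709865 − 0.622093)/0.029348 = 0.087772/0.029348 = 2.991.
p-value = P(Z < 2.991) ≈ 0.9986.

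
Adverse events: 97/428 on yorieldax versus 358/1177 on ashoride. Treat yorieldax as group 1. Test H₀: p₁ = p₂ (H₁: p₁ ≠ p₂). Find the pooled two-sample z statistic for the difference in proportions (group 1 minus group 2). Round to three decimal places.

p̂₁ = 97/428 = 0.226636, p̂₂ = 358/1177 = 0.304163.
Pooled p̂ = (97+358)/(428+1177) = 455/1605 = 0.283489.
SE = √(0.203123 × 0.00318607) = 0.025439.
z = (0.226636 − 0.304163)/0.025439 = -0.077527/0.025439 = -3.048.
p-value = 2·P(Z > 3.048) ≈ 0.0023.

z = -3.048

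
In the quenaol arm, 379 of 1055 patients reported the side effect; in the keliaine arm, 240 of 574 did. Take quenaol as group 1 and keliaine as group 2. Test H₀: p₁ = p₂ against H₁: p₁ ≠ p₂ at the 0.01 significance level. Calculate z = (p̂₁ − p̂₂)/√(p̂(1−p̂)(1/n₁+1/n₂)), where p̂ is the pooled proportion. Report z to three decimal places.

p̂₁ = 379/1055 = 0.35924, p̂₂ = 240/574 = 0.41812.
Pooled p̂ = (379+240)/(1055+574) = 619/1629 = 0.37999.
SE = √(0.235597 × 0.00269003) = 0.02517.
z = (0.35924 − 0.41812)/0.02517 = -0.05888/0.02517 = -2.339.
Two-sided p-value ≈ 2·Φ(−2.339) = 0.0193. With α = 0.01, fail to reject H₀.

z = -2.339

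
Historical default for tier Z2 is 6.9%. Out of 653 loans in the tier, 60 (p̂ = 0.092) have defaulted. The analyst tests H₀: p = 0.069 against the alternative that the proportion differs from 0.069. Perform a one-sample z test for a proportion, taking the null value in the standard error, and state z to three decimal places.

p̂ = 60/653 = 0.091884.
Under H₀, SE = √(0.069·0.931/653) = √(9.83752e-05) = 0.009918.
z = (0.091884 − 0.069)/0.009918 = 0.022884/0.009918 = 2.307.

z = 2.307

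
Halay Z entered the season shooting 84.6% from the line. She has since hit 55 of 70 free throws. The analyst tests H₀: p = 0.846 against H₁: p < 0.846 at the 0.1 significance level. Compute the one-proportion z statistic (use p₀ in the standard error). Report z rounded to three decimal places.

z = -1.397

p̂ = 55/70 ≈ 0.785714.
SE = √(p₀(1−p₀)/n) = √(0.13028/70) = 0.043142.
z = (0.785714 − 0.846)/0.043142 = -0.060286/0.043142 = -1.397.
p-value = P(Z < -1.397) ≈ 0.0811, so at α = 0.1 we reject H₀.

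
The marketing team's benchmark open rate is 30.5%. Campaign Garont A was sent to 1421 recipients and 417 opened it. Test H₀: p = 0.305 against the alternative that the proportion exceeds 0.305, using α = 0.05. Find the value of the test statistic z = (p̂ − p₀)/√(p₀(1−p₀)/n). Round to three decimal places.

p̂ = 417/1421 ≈ 0.29346.
SE = √(p₀(1−p₀)/n) = √(0.21198/1421) = 0.01221.
z = (0.29346 − 0.305)/0.01221 = -0.01154/0.01221 = -0.945.
p-value = P(Z > -0.945) ≈ 0.8277, so at α = 0.05 we fail to reject H₀.

z = -0.945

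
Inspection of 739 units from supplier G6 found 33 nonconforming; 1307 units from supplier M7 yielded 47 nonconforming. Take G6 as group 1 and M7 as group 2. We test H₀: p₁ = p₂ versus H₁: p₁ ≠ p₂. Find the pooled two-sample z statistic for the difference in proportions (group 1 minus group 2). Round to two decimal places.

z = 0.97

p̂₁ = 33/739 = 0.04465, p̂₂ = 47/1307 = 0.03596.
Pooled p̂ = (33+47)/(739+1307) = 80/2046 = 0.03910.
SE = √(p̂(1−p̂)(1/n₁+1/n₂)) = √(0.03910·0.96090·0.00211829) = √(7.9588e-05) = 0.00892.
z = (0.04465 − 0.03596)/0.00892 = 0.00869/0.00892 = 0.97.
p-value = 2·P(Z > 0.975) ≈ 0.3298.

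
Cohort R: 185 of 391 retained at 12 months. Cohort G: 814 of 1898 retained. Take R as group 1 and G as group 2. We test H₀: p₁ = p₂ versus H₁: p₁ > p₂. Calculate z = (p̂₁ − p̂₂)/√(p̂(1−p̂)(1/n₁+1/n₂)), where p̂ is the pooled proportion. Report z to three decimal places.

p̂₁ = 185/391 = 0.473146, p̂₂ = 814/1898 = 0.428872.
Pooled p̂ = (185+814)/(391+1898) = 999/2289 = 0.436435.
SE = √(0.24596 × 0.00308442) = 0.027543.
z = (0.473146 − 0.428872)/0.027543 = 0.044274/0.027543 = 1.607.
p-value = P(Z > 1.607) ≈ 0.0540.

z = 1.607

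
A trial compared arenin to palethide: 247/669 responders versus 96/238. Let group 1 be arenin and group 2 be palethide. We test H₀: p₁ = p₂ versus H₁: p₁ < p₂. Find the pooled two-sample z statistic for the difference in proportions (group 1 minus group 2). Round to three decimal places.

p̂₁ = 247/669 = 0.36921, p̂₂ = 96/238 = 0.40336.
Pooled p̂ = (247+96)/(669+238) = 343/907 = 0.37817.
SE = √(0.235157 × 0.00569645) = 0.03660.
z = (0.36921 − 0.40336)/0.03660 = -0.03415/0.03660 = -0.933.
p-value = P(Z < -0.933) ≈ 0.1754.

z = -0.933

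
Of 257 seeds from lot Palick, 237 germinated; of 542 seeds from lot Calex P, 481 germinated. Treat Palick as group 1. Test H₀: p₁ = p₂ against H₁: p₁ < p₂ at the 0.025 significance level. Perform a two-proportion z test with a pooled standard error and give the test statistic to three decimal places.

z = 1.519

p̂₁ = 237/257 ≈ 0.92218, p̂₂ = 481/542 ≈ 0.88745.
Pooled p̂ = (237+481)/(257+542) = 718/799 = 0.89862.
SE = √(p̂(1−p̂)(1/n₁+1/n₂)) = √(0.89862·0.10138·0.00573607) = √(0.000522553) = 0.02286.
z = (0.92218 − 0.88745)/0.02286 = 0.03473/0.02286 = 1.519.
p-value = P(Z < 1.519) ≈ 0.9356; since p > α = 0.025, fail to reject H₀.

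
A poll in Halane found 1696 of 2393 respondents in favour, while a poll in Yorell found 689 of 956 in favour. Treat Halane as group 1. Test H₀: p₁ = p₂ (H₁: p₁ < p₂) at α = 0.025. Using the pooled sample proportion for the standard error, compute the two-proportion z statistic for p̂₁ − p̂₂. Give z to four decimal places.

z = -0.6914

p̂₁ = 1696/2393 ≈ 0.708734, p̂₂ = 689/956 ≈ 0.720711.
Pooled p̂ = (1696+689)/(2393+956) = 2385/3349 = 0.712153.
SE = √(p̂(1−p̂)(1/n₁+1/n₂)) = √(0.712153·0.287847·0.00146391) = √(0.000300089) = 0.017323.
z = (0.708734 − 0.720711)/0.017323 = -0.011977/0.017323 = -0.6914.
p-value = P(Z < -0.691) ≈ 0.2447, so at α = 0.025 we fail to reject H₀.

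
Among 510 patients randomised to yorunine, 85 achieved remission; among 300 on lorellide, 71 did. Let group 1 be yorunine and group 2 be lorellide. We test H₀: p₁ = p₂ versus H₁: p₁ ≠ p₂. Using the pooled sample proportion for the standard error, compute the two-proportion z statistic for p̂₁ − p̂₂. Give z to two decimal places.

z = -2.44

p̂₁ = 85/510 = 0.1667, p̂₂ = 71/300 = 0.2367.
Pooled p̂ = (85+71)/(510+300) = 156/810 = 0.1926.
SE = √(0.155501 × 0.00529412) = 0.0287.
z = (0.1667 − 0.2367)/0.0287 = -0.0700/0.0287 = -2.44.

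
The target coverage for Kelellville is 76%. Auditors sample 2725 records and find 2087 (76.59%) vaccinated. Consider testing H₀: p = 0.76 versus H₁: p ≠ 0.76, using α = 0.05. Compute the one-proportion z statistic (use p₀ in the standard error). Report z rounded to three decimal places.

z = 0.718

p̂ = 2087/2725 ≈ 0.76587.
SE = √(p₀(1−p₀)/n) = √(0.1824/2725) = 0.00818.
z = (0.76587 − 0.76)/0.00818 = 0.00587/0.00818 = 0.718.
Two-sided p-value ≈ 2·Φ(−0.718) = 0.4730. With α = 0.05, fail to reject H₀.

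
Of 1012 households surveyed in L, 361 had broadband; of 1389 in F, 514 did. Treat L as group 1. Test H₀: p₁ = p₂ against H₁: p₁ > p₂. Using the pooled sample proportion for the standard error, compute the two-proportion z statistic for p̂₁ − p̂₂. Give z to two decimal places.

p̂₁ = 361/1012 ≈ 0.3567, p̂₂ = 514/1389 ≈ 0.3701.
Pooled p̂ = (361+514)/(1012+1389) = 875/2401 = 0.3644.
SE = √(0.231621 × 0.00170808) = 0.0199.
z = (0.3567 − 0.3701)/0.0199 = -0.0134/0.0199 = -0.67.
p-value = P(Z > -0.670) ≈ 0.7486.

z = -0.67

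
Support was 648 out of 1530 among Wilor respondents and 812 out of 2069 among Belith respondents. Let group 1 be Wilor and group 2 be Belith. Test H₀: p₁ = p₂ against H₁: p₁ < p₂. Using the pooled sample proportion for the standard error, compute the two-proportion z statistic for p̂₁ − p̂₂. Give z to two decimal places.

z = 1.88

p̂₁ = 648/1530 = 0.42353, p̂₂ = 812/2069 = 0.39246.
Pooled p̂ = (648+812)/(1530+2069) = 1460/3599 = 0.40567.
SE = √(p̂(1−p̂)(1/n₁+1/n₂)) = √(0.40567·0.59433·0.00113692) = √(0.000274113) = 0.01656.
z = (0.42353 − 0.39246)/0.01656 = 0.03107/0.01656 = 1.88.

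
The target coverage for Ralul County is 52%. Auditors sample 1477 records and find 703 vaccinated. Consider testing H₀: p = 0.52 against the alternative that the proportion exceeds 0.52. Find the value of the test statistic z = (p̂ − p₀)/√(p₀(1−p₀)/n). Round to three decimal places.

p̂ = 703/1477 = 0.475965.
Under H₀, SE = √(0.52·0.48/1477) = √(0.000168991) = 0.013000.
z = (0.475965 − 0.52)/0.013000 = -0.044035/0.013000 = -3.387.
p-value = P(Z > -3.387) ≈ 0.9996.

z = -3.387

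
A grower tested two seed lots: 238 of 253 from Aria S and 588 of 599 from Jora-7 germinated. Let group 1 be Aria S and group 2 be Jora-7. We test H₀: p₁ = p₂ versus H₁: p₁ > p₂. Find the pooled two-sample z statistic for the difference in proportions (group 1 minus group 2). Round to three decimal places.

z = -3.173

p̂₁ = 238/253 ≈ 0.94071, p̂₂ = 588/599 ≈ 0.98164.
Pooled p̂ = (238+588)/(253+599) = 826/852 = 0.96948.
SE = √(p̂(1−p̂)(1/n₁+1/n₂)) = √(0.96948·0.03052·0.00562202) = √(0.000166328) = 0.01290.
z = (0.94071 − 0.98164)/0.01290 = -0.04093/0.01290 = -3.173.
p-value = P(Z > -3.173) ≈ 0.9992.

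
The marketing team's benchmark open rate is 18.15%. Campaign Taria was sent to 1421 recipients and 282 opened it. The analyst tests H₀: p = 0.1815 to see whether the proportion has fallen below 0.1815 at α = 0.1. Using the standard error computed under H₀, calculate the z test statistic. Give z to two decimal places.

p̂ = 282/1421 ≈ 0.19845.
Standard error under H₀: √(0.1815×0.8185/1421) = 0.01022.
z = (0.19845 − 0.1815)/0.01022 = 0.01695/0.01022 = 1.66.
p-value = P(Z < 1.658) ≈ 0.9513. With α = 0.1, fail to reject H₀.

z = 1.66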